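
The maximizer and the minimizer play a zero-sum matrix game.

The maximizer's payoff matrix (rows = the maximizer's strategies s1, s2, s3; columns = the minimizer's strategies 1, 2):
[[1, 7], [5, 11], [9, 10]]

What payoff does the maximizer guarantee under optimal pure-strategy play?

Row minima: 1, 5, 9 → the maximizer's maximin is 9.
Column maxima: 9, 11 → the minimizer's minimax is 9.
They coincide at (s3, 1), so the value is 9.

9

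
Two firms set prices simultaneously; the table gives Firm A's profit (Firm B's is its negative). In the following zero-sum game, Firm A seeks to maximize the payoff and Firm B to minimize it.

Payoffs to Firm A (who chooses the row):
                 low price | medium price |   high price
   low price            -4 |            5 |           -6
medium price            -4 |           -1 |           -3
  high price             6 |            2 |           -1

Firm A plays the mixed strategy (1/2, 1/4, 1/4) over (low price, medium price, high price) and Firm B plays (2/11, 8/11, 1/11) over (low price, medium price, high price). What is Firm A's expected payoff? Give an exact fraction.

15/11

Against (2/11, 8/11, 1/11), each row's expected payoff is low price: 26/11; medium price: -19/11; high price: 27/11.
Taking the (1/2, 1/4, 1/4)-weighted average: (1/2)·(26/11) + (1/4)·(-19/11) + (1/4)·(27/11) = 15/11.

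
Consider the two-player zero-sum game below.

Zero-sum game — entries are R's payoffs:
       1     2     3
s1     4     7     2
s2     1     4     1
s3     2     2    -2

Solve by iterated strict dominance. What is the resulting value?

Column 2 is strictly dominated by 3 for C (2<7, 1<4, -2<2); eliminate 2.
Row s2 is strictly dominated by row s1 (4>1, 2>1); eliminate s2.
Row s3 is strictly dominated by row s1 (4>2, 2>-2); eliminate s3.
Column 1 is strictly dominated by 3 for C (2<4); eliminate 1.
Only (s1, 3) remains, with payoff 2.

2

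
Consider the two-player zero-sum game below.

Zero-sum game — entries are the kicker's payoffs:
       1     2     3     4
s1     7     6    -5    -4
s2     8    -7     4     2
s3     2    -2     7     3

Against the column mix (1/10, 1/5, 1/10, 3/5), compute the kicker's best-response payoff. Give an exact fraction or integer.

23/10

s1: (7)·(1/10) + (6)·(1/5) + (-5)·(1/10) + (-4)·(3/5) = -1.
s2: (8)·(1/10) + (-7)·(1/5) + (4)·(1/10) + (2)·(3/5) = 1.
s3: (2)·(1/10) + (-2)·(1/5) + (7)·(1/10) + (3)·(3/5) = 23/10.
The best pure response is s3 with expected payoff 23/10.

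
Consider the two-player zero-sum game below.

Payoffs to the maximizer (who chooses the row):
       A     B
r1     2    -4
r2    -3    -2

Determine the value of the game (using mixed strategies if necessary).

Row minima are -4 and -3, so the maximizer's maximin is -3; column maxima are 2 and -2, so the minimizer's minimax is -2. These differ, so the equilibrium is in mixed strategies.
Let the maximizer play r1 with probability p. The minimizer is indifferent when 2p − 3(1−p) = −4p − 2(1−p), giving p = 1/7.
Let the minimizer play A with probability q. The maximizer is indifferent when 2q − 4(1−q) = −3q − 2(1−q), giving q = 2/7.
The value is 2·(2/7) + (-4)·(5/7) = -16/7.

-16/7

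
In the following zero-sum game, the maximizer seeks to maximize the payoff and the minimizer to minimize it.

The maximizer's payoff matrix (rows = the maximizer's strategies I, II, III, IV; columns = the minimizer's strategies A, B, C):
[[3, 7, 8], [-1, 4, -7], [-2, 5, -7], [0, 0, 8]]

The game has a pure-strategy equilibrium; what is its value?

3

Row minima: 3, -7, -7, 0 → the maximizer's maximin is 3.
Column maxima: 3, 7, 8 → the minimizer's minimax is 3.
They coincide at (I, A), so the value is 3.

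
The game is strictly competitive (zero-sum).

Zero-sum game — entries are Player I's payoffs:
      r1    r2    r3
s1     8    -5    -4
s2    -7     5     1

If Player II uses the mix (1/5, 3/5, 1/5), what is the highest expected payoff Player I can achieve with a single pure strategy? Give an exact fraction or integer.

s1: (8)·(1/5) + (-5)·(3/5) + (-4)·(1/5) = -11/5.
s2: (-7)·(1/5) + (5)·(3/5) + (1)·(1/5) = 9/5.
The best pure response is s2 with expected payoff 9/5.

9/5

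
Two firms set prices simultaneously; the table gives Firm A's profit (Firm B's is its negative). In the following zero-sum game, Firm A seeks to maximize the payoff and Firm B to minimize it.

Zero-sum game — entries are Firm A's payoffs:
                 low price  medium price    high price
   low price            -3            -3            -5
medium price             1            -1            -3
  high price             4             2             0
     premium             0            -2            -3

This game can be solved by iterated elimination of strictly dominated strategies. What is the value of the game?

Column low price is strictly dominated by high price for Firm B (-5<-3, -3<1, 0<4, -3<0); eliminate low price.
Column medium price is strictly dominated by high price for Firm B (-5<-3, -3<-1, 0<2, -3<-2); eliminate medium price.
Row medium price is strictly dominated by row high price (0>-3); eliminate medium price.
Row low price is strictly dominated by row high price (0>-5); eliminate low price.
Row premium is strictly dominated by row high price (0>-3); eliminate premium.
Only (high price, high price) remains, with payoff 0.

0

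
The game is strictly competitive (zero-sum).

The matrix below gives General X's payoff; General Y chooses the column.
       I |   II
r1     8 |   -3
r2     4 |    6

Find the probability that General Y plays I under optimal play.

9/13

Row minima are -3 and 4, so General X's maximin is 4; column maxima are 8 and 6, so General Y's minimax is 6. These differ, so the equilibrium is in mixed strategies.
Let General Y play I with probability q. General X is indifferent when 8q − 3(1−q) = 4q + 6(1−q), giving q = 9/13.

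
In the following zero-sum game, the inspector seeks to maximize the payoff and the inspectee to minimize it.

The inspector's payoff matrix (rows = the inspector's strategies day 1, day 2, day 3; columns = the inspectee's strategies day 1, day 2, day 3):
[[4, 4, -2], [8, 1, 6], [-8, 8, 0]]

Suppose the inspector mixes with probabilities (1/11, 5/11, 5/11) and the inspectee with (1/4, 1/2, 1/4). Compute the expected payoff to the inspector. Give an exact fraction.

Against (1/4, 1/2, 1/4), each row's expected payoff is day 1: 5/2; day 2: 4; day 3: 2.
Taking the (1/11, 5/11, 5/11)-weighted average: (1/11)·(5/2) + (5/11)·(4) + (5/11)·(2) = 65/22.

65/22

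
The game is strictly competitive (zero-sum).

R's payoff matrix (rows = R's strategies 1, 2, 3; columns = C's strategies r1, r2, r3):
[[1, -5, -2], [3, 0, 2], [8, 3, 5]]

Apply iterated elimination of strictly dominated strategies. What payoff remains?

Column r3 is strictly dominated by r2 for C (-5<-2, 0<2, 3<5); eliminate r3.
Column r1 is strictly dominated by r2 for C (-5<1, 0<3, 3<8); eliminate r1.
Row 1 is strictly dominated by row 2 (0>-5); eliminate 1.
Row 2 is strictly dominated by row 3 (3>0); eliminate 2.
Only (3, r2) remains, with payoff 3.

3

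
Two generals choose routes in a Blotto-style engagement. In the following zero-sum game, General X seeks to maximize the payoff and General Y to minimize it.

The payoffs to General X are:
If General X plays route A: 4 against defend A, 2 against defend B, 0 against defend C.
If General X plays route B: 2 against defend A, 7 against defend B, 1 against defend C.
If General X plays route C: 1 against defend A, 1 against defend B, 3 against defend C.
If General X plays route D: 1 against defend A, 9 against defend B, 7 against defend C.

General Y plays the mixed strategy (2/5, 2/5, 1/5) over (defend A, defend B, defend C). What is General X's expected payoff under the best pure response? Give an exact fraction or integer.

route A: (4)·(2/5) + (2)·(2/5) + (0)·(1/5) = 12/5.
route B: (2)·(2/5) + (7)·(2/5) + (1)·(1/5) = 19/5.
route C: (1)·(2/5) + (1)·(2/5) + (3)·(1/5) = 7/5.
route D: (1)·(2/5) + (9)·(2/5) + (7)·(1/5) = 27/5.
The best pure response is route D with expected payoff 27/5.

27/5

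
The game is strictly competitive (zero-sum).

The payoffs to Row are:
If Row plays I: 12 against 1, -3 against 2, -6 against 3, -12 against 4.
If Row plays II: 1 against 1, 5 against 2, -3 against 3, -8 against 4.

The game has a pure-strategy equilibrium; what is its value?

-8

Row minima: -12, -8 → Row's maximin is -8.
Column maxima: 12, 5, -3, -8 → Column's minimax is -8.
They coincide at (II, 4), so the value is -8.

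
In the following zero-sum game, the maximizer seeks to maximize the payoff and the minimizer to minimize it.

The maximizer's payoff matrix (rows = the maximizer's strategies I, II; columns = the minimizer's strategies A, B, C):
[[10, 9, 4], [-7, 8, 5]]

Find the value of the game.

13/3

Column B is strictly dominated by C for the minimizer (it gives the maximizer more in every row).
The remaining 2×2 game on (I, II) × (A, C) has no saddle point. Let the maximizer play I with probability p; indifference gives 10p − 7(1−p) = 4p + 5(1−p), so p = 2/3.
Similarly the minimizer's optimal q on A is 1/18, and the value is 10·(1/18) + (4)·(17/18) = 13/3.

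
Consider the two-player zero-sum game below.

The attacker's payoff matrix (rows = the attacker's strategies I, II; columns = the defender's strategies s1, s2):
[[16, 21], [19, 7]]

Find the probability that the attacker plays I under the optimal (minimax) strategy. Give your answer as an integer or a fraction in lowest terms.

12/17

Row minima are 16 and 7, so the attacker's maximin is 16; column maxima are 19 and 21, so the defender's minimax is 19. These differ, so the equilibrium is in mixed strategies.
Let the attacker play I with probability p. The defender is indifferent when 16p + 19(1−p) = 21p + 7(1−p), giving p = 12/17.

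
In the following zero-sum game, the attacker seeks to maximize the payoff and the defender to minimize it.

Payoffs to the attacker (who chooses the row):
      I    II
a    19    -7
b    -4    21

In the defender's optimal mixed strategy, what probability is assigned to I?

28/51

Row minima are -7 and -4, so the attacker's maximin is -4; column maxima are 19 and 21, so the defender's minimax is 19. These differ, so the equilibrium is in mixed strategies.
Let the defender play I with probability q. The attacker is indifferent when 19q − 7(1−q) = −4q + 21(1−q), giving q = 28/51.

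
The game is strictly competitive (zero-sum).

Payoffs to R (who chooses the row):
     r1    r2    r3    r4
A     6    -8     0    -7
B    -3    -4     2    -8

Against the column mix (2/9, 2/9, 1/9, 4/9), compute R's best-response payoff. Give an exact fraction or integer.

-32/9

A: (6)·(2/9) + (-8)·(2/9) + (0)·(1/9) + (-7)·(4/9) = -32/9.
B: (-3)·(2/9) + (-4)·(2/9) + (2)·(1/9) + (-8)·(4/9) = -44/9.
The best pure response is A with expected payoff -32/9.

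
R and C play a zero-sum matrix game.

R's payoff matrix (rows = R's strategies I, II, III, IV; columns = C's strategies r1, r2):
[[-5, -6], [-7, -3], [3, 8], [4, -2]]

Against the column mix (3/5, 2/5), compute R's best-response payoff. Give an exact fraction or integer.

5

I: (-5)·(3/5) + (-6)·(2/5) = -27/5.
II: (-7)·(3/5) + (-3)·(2/5) = -27/5.
III: (3)·(3/5) + (8)·(2/5) = 5.
IV: (4)·(3/5) + (-2)·(2/5) = 8/5.
The best pure response is III with expected payoff 5.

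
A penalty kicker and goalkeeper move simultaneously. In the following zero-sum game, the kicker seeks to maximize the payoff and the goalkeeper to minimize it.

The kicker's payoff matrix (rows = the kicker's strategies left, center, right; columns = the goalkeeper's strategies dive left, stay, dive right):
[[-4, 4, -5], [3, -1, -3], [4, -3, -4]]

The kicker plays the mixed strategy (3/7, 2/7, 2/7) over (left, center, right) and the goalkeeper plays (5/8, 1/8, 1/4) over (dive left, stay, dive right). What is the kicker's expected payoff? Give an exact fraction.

Against (5/8, 1/8, 1/4), each row's expected payoff is left: -13/4; center: 1; right: 9/8.
Taking the (3/7, 2/7, 2/7)-weighted average: (3/7)·(-13/4) + (2/7)·(1) + (2/7)·(9/8) = -11/14.

-11/14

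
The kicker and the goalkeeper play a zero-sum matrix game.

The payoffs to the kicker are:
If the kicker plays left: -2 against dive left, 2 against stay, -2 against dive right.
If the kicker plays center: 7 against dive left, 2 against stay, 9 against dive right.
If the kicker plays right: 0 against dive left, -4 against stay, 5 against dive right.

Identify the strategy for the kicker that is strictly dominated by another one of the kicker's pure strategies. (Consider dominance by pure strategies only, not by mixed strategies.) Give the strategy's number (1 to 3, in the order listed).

3

Compare right with center: 7 > 0, 2 > -4, 9 > 5.
So center strictly dominates right for the kicker; right is strictly dominated.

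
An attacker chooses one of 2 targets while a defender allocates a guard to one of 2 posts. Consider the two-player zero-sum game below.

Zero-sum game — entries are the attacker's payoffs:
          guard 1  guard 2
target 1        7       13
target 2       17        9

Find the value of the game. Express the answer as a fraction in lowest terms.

79/7

Row minima are 7 and 9, so the attacker's maximin is 9; column maxima are 17 and 13, so the defender's minimax is 13. These differ, so the equilibrium is in mixed strategies.
Let the attacker play target 1 with probability p. The defender is indifferent when 7p + 17(1−p) = 13p + 9(1−p), giving p = 4/7.
Let the defender play guard 1 with probability q. The attacker is indifferent when 7q + 13(1−q) = 17q + 9(1−q), giving q = 2/7.
The value is 7·(2/7) + (13)·(5/7) = 79/7.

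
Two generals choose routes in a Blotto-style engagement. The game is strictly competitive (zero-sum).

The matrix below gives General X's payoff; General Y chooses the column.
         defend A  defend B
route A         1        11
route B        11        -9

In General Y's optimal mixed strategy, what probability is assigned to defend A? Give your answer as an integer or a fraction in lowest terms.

2/3

Row minima are 1 and -9, so General X's maximin is 1; column maxima are 11 and 11, so General Y's minimax is 11. These differ, so the equilibrium is in mixed strategies.
Let General Y play defend A with probability q. General X is indifferent when q + 11(1−q) = 11q − 9(1−q), giving q = 2/3.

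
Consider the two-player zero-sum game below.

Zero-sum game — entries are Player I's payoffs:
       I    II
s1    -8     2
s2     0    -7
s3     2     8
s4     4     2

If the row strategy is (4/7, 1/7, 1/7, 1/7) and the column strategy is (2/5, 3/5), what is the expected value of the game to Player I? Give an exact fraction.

-19/35

Against (2/5, 3/5), each row's expected payoff is s1: -2; s2: -21/5; s3: 28/5; s4: 14/5.
Taking the (4/7, 1/7, 1/7, 1/7)-weighted average: (4/7)·(-2) + (1/7)·(-21/5) + (1/7)·(28/5) + (1/7)·(14/5) = -19/35.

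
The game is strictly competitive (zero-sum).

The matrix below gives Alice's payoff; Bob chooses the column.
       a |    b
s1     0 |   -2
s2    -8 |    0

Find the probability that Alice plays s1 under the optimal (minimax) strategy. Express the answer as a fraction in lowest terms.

Row minima are -2 and -8, so Alice's maximin is -2; column maxima are 0 and 0, so Bob's minimax is 0. These differ, so the equilibrium is in mixed strategies.
Let Alice play s1 with probability p. Bob is indifferent when −8(1−p) = −2p, giving p = 4/5.

4/5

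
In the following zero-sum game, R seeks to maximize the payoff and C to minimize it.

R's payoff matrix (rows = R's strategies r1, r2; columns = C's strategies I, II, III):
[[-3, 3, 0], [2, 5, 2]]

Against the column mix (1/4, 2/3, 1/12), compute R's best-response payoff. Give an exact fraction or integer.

4

r1: (-3)·(1/4) + (3)·(2/3) + (0)·(1/12) = 5/4.
r2: (2)·(1/4) + (5)·(2/3) + (2)·(1/12) = 4.
The best pure response is r2 with expected payoff 4.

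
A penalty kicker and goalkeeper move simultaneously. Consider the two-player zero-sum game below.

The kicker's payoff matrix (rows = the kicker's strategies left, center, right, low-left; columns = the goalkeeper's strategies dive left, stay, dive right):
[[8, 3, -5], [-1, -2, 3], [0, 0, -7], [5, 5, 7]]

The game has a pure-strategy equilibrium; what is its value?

Row minima: -5, -2, -7, 5 → the kicker's maximin is 5.
Column maxima: 8, 5, 7 → the goalkeeper's minimax is 5.
They coincide at (low-left, stay), so the value is 5.

5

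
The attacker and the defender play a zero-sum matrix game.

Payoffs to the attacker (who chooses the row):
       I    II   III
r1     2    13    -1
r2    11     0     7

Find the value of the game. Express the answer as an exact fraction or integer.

Column I is strictly dominated by III for the defender (it gives the attacker more in every row).
The remaining 2×2 game on (r1, r2) × (II, III) has no saddle point. Let the attacker play r1 with probability p; indifference gives 13p = −p + 7(1−p), so p = 1/3.
Similarly the defender's optimal q on II is 8/21, and the value is 13·(8/21) + (-1)·(13/21) = 13/3.

13/3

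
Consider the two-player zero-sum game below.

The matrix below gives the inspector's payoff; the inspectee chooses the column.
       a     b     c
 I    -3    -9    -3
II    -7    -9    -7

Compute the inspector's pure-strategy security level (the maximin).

The worst-case payoff for each row is I: -9, II: -9.
The best of these is -9.

-9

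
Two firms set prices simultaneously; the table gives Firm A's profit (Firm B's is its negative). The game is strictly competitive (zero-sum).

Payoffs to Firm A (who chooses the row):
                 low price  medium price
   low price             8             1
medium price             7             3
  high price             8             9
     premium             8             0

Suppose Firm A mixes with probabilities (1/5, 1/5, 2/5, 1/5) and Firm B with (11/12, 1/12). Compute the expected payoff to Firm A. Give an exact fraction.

Against (11/12, 1/12), each row's expected payoff is low price: 89/12; medium price: 20/3; high price: 97/12; premium: 22/3.
Taking the (1/5, 1/5, 2/5, 1/5)-weighted average: (1/5)·(89/12) + (1/5)·(20/3) + (2/5)·(97/12) + (1/5)·(22/3) = 451/60.

451/60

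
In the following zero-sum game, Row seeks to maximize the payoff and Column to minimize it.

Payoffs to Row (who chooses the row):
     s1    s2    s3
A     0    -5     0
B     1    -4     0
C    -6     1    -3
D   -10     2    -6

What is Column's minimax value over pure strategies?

0

The worst case (largest entry) in each column is s1: 1, s2: 2, s3: 0.
The best (smallest) of these is 0.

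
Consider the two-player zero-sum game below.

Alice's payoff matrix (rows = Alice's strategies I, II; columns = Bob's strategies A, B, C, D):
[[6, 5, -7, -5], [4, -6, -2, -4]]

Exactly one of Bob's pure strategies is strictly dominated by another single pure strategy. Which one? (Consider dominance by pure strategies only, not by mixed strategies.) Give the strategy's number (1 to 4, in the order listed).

Bob prefers columns that give Alice less. Compare A with B: 5 < 6, -6 < 4.
So B strictly dominates A for Bob; A is strictly dominated.

1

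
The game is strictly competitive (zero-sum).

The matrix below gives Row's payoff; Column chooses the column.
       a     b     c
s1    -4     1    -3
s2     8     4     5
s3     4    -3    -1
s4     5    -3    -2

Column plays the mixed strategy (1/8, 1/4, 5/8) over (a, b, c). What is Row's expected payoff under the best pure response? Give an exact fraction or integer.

s1: (-4)·(1/8) + (1)·(1/4) + (-3)·(5/8) = -17/8.
s2: (8)·(1/8) + (4)·(1/4) + (5)·(5/8) = 41/8.
s3: (4)·(1/8) + (-3)·(1/4) + (-1)·(5/8) = -7/8.
s4: (5)·(1/8) + (-3)·(1/4) + (-2)·(5/8) = -11/8.
The best pure response is s2 with expected payoff 41/8.

41/8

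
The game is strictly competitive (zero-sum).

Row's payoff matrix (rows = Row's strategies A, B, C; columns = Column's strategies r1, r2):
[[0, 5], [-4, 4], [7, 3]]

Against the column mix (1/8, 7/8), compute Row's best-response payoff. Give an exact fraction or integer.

A: (0)·(1/8) + (5)·(7/8) = 35/8.
B: (-4)·(1/8) + (4)·(7/8) = 3.
C: (7)·(1/8) + (3)·(7/8) = 7/2.
The best pure response is A with expected payoff 35/8.

35/8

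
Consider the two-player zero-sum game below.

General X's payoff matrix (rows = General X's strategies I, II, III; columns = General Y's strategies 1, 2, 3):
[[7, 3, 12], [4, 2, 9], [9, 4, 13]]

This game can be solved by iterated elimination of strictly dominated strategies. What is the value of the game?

Column 3 is strictly dominated by 1 for General Y (7<12, 4<9, 9<13); eliminate 3.
Row II is strictly dominated by row I (7>4, 3>2); eliminate II.
Row I is strictly dominated by row III (9>7, 4>3); eliminate I.
Column 1 is strictly dominated by 2 for General Y (4<9); eliminate 1.
Only (III, 2) remains, with payoff 4.

4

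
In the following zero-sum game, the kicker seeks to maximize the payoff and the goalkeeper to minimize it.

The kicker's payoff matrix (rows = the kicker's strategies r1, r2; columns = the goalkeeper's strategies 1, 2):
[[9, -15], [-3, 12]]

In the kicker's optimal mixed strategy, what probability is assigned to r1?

Row minima are -15 and -3, so the kicker's maximin is -3; column maxima are 9 and 12, so the goalkeeper's minimax is 9. These differ, so the equilibrium is in mixed strategies.
Let the kicker play r1 with probability p. The goalkeeper is indifferent when 9p − 3(1−p) = −15p + 12(1−p), giving p = 5/13.

5/13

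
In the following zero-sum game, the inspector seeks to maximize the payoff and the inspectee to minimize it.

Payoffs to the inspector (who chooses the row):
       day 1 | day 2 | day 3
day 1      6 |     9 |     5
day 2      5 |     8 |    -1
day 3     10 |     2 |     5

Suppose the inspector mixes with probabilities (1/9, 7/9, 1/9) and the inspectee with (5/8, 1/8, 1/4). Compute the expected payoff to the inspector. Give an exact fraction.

Against (5/8, 1/8, 1/4), each row's expected payoff is day 1: 49/8; day 2: 31/8; day 3: 31/4.
Taking the (1/9, 7/9, 1/9)-weighted average: (1/9)·(49/8) + (7/9)·(31/8) + (1/9)·(31/4) = 41/9.

41/9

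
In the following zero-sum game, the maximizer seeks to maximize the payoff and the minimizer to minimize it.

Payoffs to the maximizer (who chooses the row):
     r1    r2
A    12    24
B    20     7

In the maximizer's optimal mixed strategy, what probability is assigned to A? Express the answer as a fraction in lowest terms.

Row minima are 12 and 7, so the maximizer's maximin is 12; column maxima are 20 and 24, so the minimizer's minimax is 20. These differ, so the equilibrium is in mixed strategies.
Let the maximizer play A with probability p. The minimizer is indifferent when 12p + 20(1−p) = 24p + 7(1−p), giving p = 13/25.

13/25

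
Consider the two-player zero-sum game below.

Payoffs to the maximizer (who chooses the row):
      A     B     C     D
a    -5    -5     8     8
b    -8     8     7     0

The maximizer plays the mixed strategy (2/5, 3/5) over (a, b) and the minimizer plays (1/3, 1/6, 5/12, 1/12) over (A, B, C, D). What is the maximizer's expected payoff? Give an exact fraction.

Against (1/3, 1/6, 5/12, 1/12), each row's expected payoff is a: 3/2; b: 19/12.
Taking the (2/5, 3/5)-weighted average: (2/5)·(3/2) + (3/5)·(19/12) = 31/20.

31/20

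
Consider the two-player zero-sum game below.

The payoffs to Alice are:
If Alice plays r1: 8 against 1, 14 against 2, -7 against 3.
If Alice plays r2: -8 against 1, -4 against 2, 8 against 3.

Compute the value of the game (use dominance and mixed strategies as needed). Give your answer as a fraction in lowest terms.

8/31

Column 2 is strictly dominated by 1 for Bob (it gives Alice more in every row).
The remaining 2×2 game on (r1, r2) × (1, 3) has no saddle point. Let Alice play r1 with probability p; indifference gives 8p − 8(1−p) = −7p + 8(1−p), so p = 16/31.
Similarly Bob's optimal q on 1 is 15/31, and the value is 8·(15/31) + (-7)·(16/31) = 8/31.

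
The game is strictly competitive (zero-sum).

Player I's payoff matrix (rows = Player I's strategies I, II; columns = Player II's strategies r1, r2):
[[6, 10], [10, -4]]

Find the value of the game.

62/9

Row minima are 6 and -4, so Player I's maximin is 6; column maxima are 10 and 10, so Player II's minimax is 10. These differ, so the equilibrium is in mixed strategies.
Let Player I play I with probability p. Player II is indifferent when 6p + 10(1−p) = 10p − 4(1−p), giving p = 7/9.
Let Player II play r1 with probability q. Player I is indifferent when 6q + 10(1−q) = 10q − 4(1−q), giving q = 7/9.
The value is 6·(7/9) + (10)·(2/9) = 62/9.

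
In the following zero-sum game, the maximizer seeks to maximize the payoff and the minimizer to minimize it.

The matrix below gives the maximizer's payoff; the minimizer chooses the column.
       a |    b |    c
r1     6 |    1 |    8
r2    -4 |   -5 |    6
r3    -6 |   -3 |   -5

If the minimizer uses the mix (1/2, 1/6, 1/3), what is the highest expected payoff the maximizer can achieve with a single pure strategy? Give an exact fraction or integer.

35/6

r1: (6)·(1/2) + (1)·(1/6) + (8)·(1/3) = 35/6.
r2: (-4)·(1/2) + (-5)·(1/6) + (6)·(1/3) = -5/6.
r3: (-6)·(1/2) + (-3)·(1/6) + (-5)·(1/3) = -31/6.
The best pure response is r1 with expected payoff 35/6.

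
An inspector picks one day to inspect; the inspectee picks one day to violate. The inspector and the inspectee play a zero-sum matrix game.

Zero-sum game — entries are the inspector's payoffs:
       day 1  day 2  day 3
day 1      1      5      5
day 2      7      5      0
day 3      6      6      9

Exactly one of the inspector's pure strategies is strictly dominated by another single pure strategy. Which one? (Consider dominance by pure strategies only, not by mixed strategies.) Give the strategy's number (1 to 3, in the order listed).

Compare day 1 with day 3: 6 > 1, 6 > 5, 9 > 5.
So day 3 strictly dominates day 1 for the inspector; day 1 is strictly dominated.

1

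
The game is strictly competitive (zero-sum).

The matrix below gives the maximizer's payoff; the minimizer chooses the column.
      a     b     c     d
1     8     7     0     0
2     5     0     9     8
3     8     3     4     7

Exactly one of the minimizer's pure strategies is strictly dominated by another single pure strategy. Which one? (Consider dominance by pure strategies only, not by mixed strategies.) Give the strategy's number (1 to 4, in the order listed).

The minimizer prefers columns that give the maximizer less. Compare a with b: 7 < 8, 0 < 5, 3 < 8.
So b strictly dominates a for the minimizer; a is strictly dominated.

1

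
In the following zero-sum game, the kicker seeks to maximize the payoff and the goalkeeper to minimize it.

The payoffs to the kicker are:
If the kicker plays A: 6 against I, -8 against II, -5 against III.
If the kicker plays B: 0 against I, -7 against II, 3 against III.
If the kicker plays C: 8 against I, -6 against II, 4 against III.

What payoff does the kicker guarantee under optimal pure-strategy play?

-6

Row minima: -8, -7, -6 → the kicker's maximin is -6.
Column maxima: 8, -6, 4 → the goalkeeper's minimax is -6.
They coincide at (C, II), so the value is -6.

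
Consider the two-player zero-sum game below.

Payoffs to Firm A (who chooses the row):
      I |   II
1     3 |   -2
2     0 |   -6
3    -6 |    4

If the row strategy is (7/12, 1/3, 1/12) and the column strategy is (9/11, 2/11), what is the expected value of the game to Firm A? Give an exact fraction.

Against (9/11, 2/11), each row's expected payoff is 1: 23/11; 2: -12/11; 3: -46/11.
Taking the (7/12, 1/3, 1/12)-weighted average: (7/12)·(23/11) + (1/3)·(-12/11) + (1/12)·(-46/11) = 67/132.

67/132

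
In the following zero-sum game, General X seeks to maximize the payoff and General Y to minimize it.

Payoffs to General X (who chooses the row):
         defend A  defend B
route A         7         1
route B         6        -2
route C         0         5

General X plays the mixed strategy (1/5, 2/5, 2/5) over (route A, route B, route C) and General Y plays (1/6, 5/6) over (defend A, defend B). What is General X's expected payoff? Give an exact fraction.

9/5

Against (1/6, 5/6), each row's expected payoff is route A: 2; route B: -2/3; route C: 25/6.
Taking the (1/5, 2/5, 2/5)-weighted average: (1/5)·(2) + (2/5)·(-2/3) + (2/5)·(25/6) = 9/5.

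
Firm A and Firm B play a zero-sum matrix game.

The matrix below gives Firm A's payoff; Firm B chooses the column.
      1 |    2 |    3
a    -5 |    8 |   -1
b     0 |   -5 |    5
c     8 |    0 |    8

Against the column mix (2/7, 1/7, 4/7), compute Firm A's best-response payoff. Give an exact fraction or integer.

48/7

a: (-5)·(2/7) + (8)·(1/7) + (-1)·(4/7) = -6/7.
b: (0)·(2/7) + (-5)·(1/7) + (5)·(4/7) = 15/7.
c: (8)·(2/7) + (0)·(1/7) + (8)·(4/7) = 48/7.
The best pure response is c with expected payoff 48/7.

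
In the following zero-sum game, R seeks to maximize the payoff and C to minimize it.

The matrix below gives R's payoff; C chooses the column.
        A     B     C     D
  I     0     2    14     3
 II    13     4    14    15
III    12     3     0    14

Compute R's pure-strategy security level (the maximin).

The worst-case payoff for each row is I: 0, II: 4, III: 0.
The best of these is 4.

4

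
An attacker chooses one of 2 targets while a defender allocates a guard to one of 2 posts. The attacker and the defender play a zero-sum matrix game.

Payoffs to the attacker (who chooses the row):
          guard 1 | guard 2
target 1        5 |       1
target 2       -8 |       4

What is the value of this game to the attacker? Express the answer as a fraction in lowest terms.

Row minima are 1 and -8, so the attacker's maximin is 1; column maxima are 5 and 4, so the defender's minimax is 4. These differ, so the equilibrium is in mixed strategies.
Let the attacker play target 1 with probability p. The defender is indifferent when 5p − 8(1−p) = p + 4(1−p), giving p = 3/4.
Let the defender play guard 1 with probability q. The attacker is indifferent when 5q + (1−q) = −8q + 4(1−q), giving q = 3/16.
The value is 5·(3/16) + (1)·(13/16) = 7/4.

7/4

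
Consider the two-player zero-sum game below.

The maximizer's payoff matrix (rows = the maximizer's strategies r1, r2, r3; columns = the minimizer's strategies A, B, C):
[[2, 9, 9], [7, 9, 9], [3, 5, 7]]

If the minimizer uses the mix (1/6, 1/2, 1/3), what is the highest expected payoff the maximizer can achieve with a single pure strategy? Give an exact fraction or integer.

r1: (2)·(1/6) + (9)·(1/2) + (9)·(1/3) = 47/6.
r2: (7)·(1/6) + (9)·(1/2) + (9)·(1/3) = 26/3.
r3: (3)·(1/6) + (5)·(1/2) + (7)·(1/3) = 16/3.
The best pure response is r2 with expected payoff 26/3.

26/3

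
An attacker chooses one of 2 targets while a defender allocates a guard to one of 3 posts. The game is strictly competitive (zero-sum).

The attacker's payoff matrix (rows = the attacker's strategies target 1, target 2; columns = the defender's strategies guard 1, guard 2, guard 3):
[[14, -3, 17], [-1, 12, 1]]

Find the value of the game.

Column guard 3 is strictly dominated by guard 1 for the defender (it gives the attacker more in every row).
The remaining 2×2 game on (target 1, target 2) × (guard 1, guard 2) has no saddle point. Let the attacker play target 1 with probability p; indifference gives 14p − (1−p) = −3p + 12(1−p), so p = 13/30.
Similarly the defender's optimal q on guard 1 is 1/2, and the value is 14·(1/2) + (-3)·(1/2) = 11/2.

11/2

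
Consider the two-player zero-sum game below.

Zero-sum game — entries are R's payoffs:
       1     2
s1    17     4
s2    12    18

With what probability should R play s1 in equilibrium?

Row minima are 4 and 12, so R's maximin is 12; column maxima are 17 and 18, so C's minimax is 17. These differ, so the equilibrium is in mixed strategies.
Let R play s1 with probability p. C is indifferent when 17p + 12(1−p) = 4p + 18(1−p), giving p = 6/19.

6/19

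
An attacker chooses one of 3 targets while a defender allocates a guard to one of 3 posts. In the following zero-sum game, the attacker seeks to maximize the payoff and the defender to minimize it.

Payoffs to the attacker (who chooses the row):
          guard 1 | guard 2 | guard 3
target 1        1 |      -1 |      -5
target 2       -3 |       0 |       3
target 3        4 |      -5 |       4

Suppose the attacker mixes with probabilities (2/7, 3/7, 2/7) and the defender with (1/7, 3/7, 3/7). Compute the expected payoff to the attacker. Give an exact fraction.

-2/7

Against (1/7, 3/7, 3/7), each row's expected payoff is target 1: -17/7; target 2: 6/7; target 3: 1/7.
Taking the (2/7, 3/7, 2/7)-weighted average: (2/7)·(-17/7) + (3/7)·(6/7) + (2/7)·(1/7) = -2/7.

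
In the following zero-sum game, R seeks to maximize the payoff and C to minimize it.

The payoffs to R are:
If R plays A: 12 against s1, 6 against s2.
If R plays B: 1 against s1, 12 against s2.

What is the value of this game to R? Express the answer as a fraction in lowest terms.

Row minima are 6 and 1, so R's maximin is 6; column maxima are 12 and 12, so C's minimax is 12. These differ, so the equilibrium is in mixed strategies.
Let R play A with probability p. C is indifferent when 12p + (1−p) = 6p + 12(1−p), giving p = 11/17.
Let C play s1 with probability q. R is indifferent when 12q + 6(1−q) = q + 12(1−q), giving q = 6/17.
The value is 12·(6/17) + (6)·(11/17) = 138/17.

138/17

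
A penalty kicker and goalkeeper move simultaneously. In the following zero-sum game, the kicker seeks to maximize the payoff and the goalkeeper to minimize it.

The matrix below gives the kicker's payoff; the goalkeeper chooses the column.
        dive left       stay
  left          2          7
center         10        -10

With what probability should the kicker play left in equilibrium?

Row minima are 2 and -10, so the kicker's maximin is 2; column maxima are 10 and 7, so the goalkeeper's minimax is 7. These differ, so the equilibrium is in mixed strategies.
Let the kicker play left with probability p. The goalkeeper is indifferent when 2p + 10(1−p) = 7p − 10(1−p), giving p = 4/5.

4/5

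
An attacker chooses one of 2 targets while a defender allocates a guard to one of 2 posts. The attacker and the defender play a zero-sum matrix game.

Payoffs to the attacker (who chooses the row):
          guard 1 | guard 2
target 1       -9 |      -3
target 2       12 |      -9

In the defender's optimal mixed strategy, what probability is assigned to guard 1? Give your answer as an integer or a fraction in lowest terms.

Row minima are -9 and -9, so the attacker's maximin is -9; column maxima are 12 and -3, so the defender's minimax is -3. These differ, so the equilibrium is in mixed strategies.
Let the defender play guard 1 with probability q. The attacker is indifferent when −9q − 3(1−q) = 12q − 9(1−q), giving q = 2/9.

2/9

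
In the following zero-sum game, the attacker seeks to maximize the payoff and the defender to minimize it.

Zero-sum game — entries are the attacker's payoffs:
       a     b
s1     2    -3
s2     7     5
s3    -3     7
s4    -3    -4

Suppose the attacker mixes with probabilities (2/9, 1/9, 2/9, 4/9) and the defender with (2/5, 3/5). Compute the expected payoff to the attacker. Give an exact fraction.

-23/45

Against (2/5, 3/5), each row's expected payoff is s1: -1; s2: 29/5; s3: 3; s4: -18/5.
Taking the (2/9, 1/9, 2/9, 4/9)-weighted average: (2/9)·(-1) + (1/9)·(29/5) + (2/9)·(3) + (4/9)·(-18/5) = -23/45.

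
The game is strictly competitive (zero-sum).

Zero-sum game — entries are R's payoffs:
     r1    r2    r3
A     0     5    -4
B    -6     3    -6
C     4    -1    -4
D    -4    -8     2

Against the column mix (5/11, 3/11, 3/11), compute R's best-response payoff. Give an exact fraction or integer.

5/11

A: (0)·(5/11) + (5)·(3/11) + (-4)·(3/11) = 3/11.
B: (-6)·(5/11) + (3)·(3/11) + (-6)·(3/11) = -39/11.
C: (4)·(5/11) + (-1)·(3/11) + (-4)·(3/11) = 5/11.
D: (-4)·(5/11) + (-8)·(3/11) + (2)·(3/11) = -38/11.
The best pure response is C with expected payoff 5/11.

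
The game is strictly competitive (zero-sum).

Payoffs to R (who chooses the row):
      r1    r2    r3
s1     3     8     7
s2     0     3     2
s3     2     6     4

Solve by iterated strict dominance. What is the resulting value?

Row s2 is strictly dominated by row s1 (3>0, 8>3, 7>2); eliminate s2.
Column r2 is strictly dominated by r1 for C (3<8, 2<6); eliminate r2.
Column r3 is strictly dominated by r1 for C (3<7, 2<4); eliminate r3.
Row s3 is strictly dominated by row s1 (3>2); eliminate s3.
Only (s1, r1) remains, with payoff 3.

3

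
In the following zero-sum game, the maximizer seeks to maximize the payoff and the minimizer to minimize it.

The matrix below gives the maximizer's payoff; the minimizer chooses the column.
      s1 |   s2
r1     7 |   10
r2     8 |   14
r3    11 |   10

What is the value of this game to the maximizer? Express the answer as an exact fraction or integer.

Row r1 is strictly dominated by row r2, so the maximizer never plays it.
The remaining 2×2 game on (r2, r3) × (s1, s2) has no saddle point. Let the maximizer play r2 with probability p; indifference gives 8p + 11(1−p) = 14p + 10(1−p), so p = 1/7.
Similarly the minimizer's optimal q on s1 is 4/7, and the value is 8·(4/7) + (14)·(3/7) = 74/7.

74/7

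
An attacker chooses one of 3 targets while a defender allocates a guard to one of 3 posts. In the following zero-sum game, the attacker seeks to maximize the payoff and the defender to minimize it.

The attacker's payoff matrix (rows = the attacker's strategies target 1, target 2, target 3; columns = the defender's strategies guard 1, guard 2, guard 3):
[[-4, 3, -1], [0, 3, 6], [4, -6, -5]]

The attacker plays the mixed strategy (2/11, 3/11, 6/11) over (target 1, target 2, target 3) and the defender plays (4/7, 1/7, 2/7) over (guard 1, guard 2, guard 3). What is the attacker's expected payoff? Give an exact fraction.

15/77

Against (4/7, 1/7, 2/7), each row's expected payoff is target 1: -15/7; target 2: 15/7; target 3: 0.
Taking the (2/11, 3/11, 6/11)-weighted average: (2/11)·(-15/7) + (3/11)·(15/7) + (6/11)·(0) = 15/77.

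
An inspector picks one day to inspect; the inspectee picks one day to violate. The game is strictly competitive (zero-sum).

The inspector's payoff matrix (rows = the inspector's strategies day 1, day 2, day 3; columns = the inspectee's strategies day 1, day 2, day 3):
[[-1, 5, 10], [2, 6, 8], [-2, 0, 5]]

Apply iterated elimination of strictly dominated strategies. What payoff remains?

Column day 2 is strictly dominated by day 1 for the inspectee (-1<5, 2<6, -2<0); eliminate day 2.
Column day 3 is strictly dominated by day 1 for the inspectee (-1<10, 2<8, -2<5); eliminate day 3.
Row day 3 is strictly dominated by row day 1 (-1>-2); eliminate day 3.
Row day 1 is strictly dominated by row day 2 (2>-1); eliminate day 1.
Only (day 2, day 1) remains, with payoff 2.

2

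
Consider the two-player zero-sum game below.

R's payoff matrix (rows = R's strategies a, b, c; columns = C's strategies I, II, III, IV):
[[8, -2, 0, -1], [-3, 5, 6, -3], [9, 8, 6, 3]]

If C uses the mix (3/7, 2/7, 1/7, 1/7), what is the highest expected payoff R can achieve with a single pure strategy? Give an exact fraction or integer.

52/7

a: (8)·(3/7) + (-2)·(2/7) + (0)·(1/7) + (-1)·(1/7) = 19/7.
b: (-3)·(3/7) + (5)·(2/7) + (6)·(1/7) + (-3)·(1/7) = 4/7.
c: (9)·(3/7) + (8)·(2/7) + (6)·(1/7) + (3)·(1/7) = 52/7.
The best pure response is c with expected payoff 52/7.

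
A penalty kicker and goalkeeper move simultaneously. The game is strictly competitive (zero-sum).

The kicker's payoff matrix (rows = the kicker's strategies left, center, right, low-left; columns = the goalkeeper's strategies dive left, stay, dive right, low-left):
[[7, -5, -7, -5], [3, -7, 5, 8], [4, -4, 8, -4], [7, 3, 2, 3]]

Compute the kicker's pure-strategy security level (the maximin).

2

The worst-case payoff for each row is left: -7, center: -7, right: -4, low-left: 2.
The best of these is 2.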